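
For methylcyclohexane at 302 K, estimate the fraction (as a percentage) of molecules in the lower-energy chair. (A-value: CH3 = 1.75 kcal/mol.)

One chair has the methyl group axial (E = 1.75 kcal/mol) and the other has it equatorial (E = 0).
ΔG = 1.75 kcal/mol between the two chairs.
K = exp(ΔG/RT) with R = 1.987×10⁻³ kcal mol⁻¹ K⁻¹ and T = 302 K gives K ≈ 18.5.
Fraction in the lower-energy chair = K/(K+1) = 94.9%.

94.9%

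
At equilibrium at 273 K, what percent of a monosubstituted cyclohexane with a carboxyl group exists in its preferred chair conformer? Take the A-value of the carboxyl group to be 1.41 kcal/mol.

93.1%

One chair has the carboxyl group axial (E = 1.41 kcal/mol) and the other has it equatorial (E = 0).
ΔG = 1.41 kcal/mol between the two chairs.
K = exp(ΔG/RT) with R = 1.987×10⁻³ kcal mol⁻¹ K⁻¹ and T = 273 K gives K ≈ 13.5.
Fraction in the lower-energy chair = K/(K+1) = 93.1%.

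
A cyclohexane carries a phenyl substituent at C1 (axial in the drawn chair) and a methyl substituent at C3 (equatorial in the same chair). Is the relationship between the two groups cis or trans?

C1 and C3 have the same parity, so their axial bonds point in the same direction.
With same-parity carbons, two substituents on the same face are both axial or both equatorial; opposite faces give one of each.
Here the groups are axial/equatorial → opposite face → trans.

trans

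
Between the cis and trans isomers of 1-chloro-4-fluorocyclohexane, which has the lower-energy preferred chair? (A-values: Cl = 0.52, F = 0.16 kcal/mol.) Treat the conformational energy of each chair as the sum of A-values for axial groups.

At 1,4 positions (parity opposite): cis → (a,e or e,a); trans → (e,e or a,a).
Best chair for cis: E = 0.16 kcal/mol; best chair for trans: E = 0.00 kcal/mol.
The trans isomer is lower by 0.16 kcal/mol.

trans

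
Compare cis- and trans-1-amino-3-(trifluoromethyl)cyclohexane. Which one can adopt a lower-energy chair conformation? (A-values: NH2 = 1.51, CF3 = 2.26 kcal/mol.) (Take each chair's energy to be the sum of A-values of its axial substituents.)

At 1,3 positions (parity same): cis → (e,e or a,a); trans → (a,e or e,a).
Best chair for cis: E = 0.00 kcal/mol; best chair for trans: E = 1.51 kcal/mol.
The cis isomer is lower by 1.51 kcal/mol.

cis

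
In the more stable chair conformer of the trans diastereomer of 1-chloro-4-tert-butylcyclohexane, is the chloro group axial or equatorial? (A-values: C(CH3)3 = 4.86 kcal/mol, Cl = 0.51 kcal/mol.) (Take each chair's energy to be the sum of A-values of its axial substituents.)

C1 and C4 have opposite parity, so for the trans isomer the two substituents are e,e in one chair and a,a in the other.
Chair I (tert-butyl axial, chloro axial): E = 5.37 kcal/mol.
Chair II (tert-butyl equatorial, chloro equatorial): E = 0.00 kcal/mol.
Chair II is the more stable (lower-energy) conformer, and in that chair the chloro group is equatorial.

equatorial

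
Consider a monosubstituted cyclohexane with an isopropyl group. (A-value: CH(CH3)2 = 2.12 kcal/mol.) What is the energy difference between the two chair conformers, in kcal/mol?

2.12 kcal/mol

A monosubstituted cyclohexane has one chair with the isopropyl group axial (E = A = 2.12 kcal/mol) and one with it equatorial (E = 0).
ΔE = 2.12 − 0 = 2.12 kcal/mol.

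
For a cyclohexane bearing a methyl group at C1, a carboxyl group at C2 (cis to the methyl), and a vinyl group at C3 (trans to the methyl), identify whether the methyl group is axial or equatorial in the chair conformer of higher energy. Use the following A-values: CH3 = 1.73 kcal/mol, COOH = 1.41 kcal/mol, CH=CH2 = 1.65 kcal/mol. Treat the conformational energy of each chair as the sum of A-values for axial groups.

Chair I (methyl axial, carboxyl equatorial, vinyl equatorial): E = 1.73 kcal/mol.
Chair II (methyl equatorial, carboxyl axial, vinyl axial): E = 3.06 kcal/mol.
Chair II is the less stable (higher-energy) conformer, and in that chair the methyl group is equatorial.

equatorial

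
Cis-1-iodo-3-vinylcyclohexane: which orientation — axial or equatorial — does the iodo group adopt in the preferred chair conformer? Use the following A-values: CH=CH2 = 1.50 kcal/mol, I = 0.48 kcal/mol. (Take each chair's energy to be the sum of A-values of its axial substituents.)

equatorial

C1 and C3 have the same parity, so for the cis isomer the two substituents are e,e in one chair and a,a in the other.
Chair I (vinyl axial, iodo axial): E = 1.98 kcal/mol.
Chair II (vinyl equatorial, iodo equatorial): E = 0.00 kcal/mol.
Chair II is the more stable (lower-energy) conformer, and in that chair the iodo group is equatorial.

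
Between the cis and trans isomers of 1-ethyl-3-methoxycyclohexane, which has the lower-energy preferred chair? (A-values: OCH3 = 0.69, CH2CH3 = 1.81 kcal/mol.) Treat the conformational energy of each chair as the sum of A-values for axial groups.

cis

At 1,3 positions (parity same): cis → (e,e or a,a); trans → (a,e or e,a).
Best chair for cis: E = 0.00 kcal/mol; best chair for trans: E = 0.69 kcal/mol.
The cis isomer is lower by 0.69 kcal/mol.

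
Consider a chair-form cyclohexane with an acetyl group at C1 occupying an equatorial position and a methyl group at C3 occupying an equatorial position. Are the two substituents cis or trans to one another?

cis

C1 and C3 have the same parity, so their axial bonds point in the same direction.
With same-parity carbons, two substituents on the same face are both axial or both equatorial; opposite faces give one of each.
Here the groups are equatorial/equatorial → same face → cis.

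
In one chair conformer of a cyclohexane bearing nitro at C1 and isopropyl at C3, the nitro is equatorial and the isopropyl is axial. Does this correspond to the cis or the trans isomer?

trans

C1 and C3 have the same parity, so their axial bonds point in the same direction.
With same-parity carbons, two substituents on the same face are both axial or both equatorial; opposite faces give one of each.
Here the groups are equatorial/axial → opposite face → trans.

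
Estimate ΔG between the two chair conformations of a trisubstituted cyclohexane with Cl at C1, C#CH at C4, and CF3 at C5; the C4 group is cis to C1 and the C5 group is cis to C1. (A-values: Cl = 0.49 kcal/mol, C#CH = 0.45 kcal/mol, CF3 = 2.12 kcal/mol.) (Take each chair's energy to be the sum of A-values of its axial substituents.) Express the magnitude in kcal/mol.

2.16 kcal/mol

Chair I (chloro axial, ethynyl equatorial, trifluoromethyl axial): E = 2.61 kcal/mol.
Chair II (chloro equatorial, ethynyl axial, trifluoromethyl equatorial): E = 0.45 kcal/mol.
ΔE = 2.61 − 0.45 = 2.16 kcal/mol; chair II is more stable.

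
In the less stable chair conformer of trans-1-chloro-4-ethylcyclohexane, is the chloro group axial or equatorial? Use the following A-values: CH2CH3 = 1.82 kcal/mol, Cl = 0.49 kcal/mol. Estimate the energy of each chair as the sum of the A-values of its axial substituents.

C1 and C4 have opposite parity, so for the trans isomer the two substituents are e,e in one chair and a,a in the other.
Chair I (ethyl axial, chloro axial): E = 2.31 kcal/mol.
Chair II (ethyl equatorial, chloro equatorial): E = 0.00 kcal/mol.
Chair I is the less stable (higher-energy) conformer, and in that chair the chloro group is axial.

axial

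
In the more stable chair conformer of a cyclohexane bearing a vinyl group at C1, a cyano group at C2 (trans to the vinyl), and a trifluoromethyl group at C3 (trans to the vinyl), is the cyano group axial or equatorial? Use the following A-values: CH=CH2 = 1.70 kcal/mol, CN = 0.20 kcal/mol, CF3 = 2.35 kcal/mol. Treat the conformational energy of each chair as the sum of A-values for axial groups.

axial

Chair I (vinyl axial, cyano axial, trifluoromethyl equatorial): E = 1.90 kcal/mol.
Chair II (vinyl equatorial, cyano equatorial, trifluoromethyl axial): E = 2.35 kcal/mol.
Chair I is the more stable (lower-energy) conformer, and in that chair the cyano group is axial.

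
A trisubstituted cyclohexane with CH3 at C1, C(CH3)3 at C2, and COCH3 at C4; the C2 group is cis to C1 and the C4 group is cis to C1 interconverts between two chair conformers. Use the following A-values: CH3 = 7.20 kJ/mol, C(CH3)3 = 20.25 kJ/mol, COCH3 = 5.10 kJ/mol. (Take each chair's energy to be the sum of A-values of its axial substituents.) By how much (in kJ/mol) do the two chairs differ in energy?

Chair I (methyl axial, tert-butyl equatorial, acetyl equatorial): E = 7.20 kJ/mol.
Chair II (methyl equatorial, tert-butyl axial, acetyl axial): E = 25.35 kJ/mol.
ΔE = 25.35 − 7.20 = 18.15 kJ/mol; chair I is more stable.

18.15 kJ/mol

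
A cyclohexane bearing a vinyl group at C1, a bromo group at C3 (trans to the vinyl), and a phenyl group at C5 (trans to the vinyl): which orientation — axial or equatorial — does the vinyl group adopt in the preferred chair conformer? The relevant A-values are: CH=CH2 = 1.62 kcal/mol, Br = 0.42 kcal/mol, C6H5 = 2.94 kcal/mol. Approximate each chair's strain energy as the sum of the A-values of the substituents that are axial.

Chair I (vinyl axial, bromo equatorial, phenyl equatorial): E = 1.62 kcal/mol.
Chair II (vinyl equatorial, bromo axial, phenyl axial): E = 3.36 kcal/mol.
Chair I is the more stable (lower-energy) conformer, and in that chair the vinyl group is axial.

axial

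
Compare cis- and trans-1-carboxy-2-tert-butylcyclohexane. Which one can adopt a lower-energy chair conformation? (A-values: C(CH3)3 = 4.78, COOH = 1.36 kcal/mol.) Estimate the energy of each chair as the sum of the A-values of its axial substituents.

trans

At 1,2 positions (parity opposite): cis → (a,e or e,a); trans → (e,e or a,a).
Best chair for cis: E = 1.36 kcal/mol; best chair for trans: E = 0.00 kcal/mol.
The trans isomer is lower by 1.36 kcal/mol.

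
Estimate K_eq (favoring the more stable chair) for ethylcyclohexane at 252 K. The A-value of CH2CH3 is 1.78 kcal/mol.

K ≈ 35.0

One chair has the ethyl group axial (E = 1.78 kcal/mol) and the other has it equatorial (E = 0).
ΔG = 1.78 kcal/mol between the two chairs.
K = exp(ΔG/RT) with R = 1.987×10⁻³ kcal mol⁻¹ K⁻¹ and T = 252 K gives K ≈ 35.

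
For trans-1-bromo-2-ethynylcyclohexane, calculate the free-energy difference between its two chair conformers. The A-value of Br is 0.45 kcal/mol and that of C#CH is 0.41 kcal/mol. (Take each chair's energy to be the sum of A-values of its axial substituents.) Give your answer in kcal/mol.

C1 and C2 have opposite parity, so for the trans isomer the two substituents are e,e in one chair and a,a in the other.
Chair I (bromo axial, ethynyl axial): E = 0.86 kcal/mol.
Chair II (bromo equatorial, ethynyl equatorial): E = 0.00 kcal/mol.
ΔE = 0.86 − 0.00 = 0.86 kcal/mol; chair II is more stable.

0.86 kcal/mol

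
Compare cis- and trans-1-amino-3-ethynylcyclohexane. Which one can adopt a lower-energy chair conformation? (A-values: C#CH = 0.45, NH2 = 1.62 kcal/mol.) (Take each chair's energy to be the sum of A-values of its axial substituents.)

cis

At 1,3 positions (parity same): cis → (e,e or a,a); trans → (a,e or e,a).
Best chair for cis: E = 0.00 kcal/mol; best chair for trans: E = 0.45 kcal/mol.
The cis isomer is lower by 0.45 kcal/mol.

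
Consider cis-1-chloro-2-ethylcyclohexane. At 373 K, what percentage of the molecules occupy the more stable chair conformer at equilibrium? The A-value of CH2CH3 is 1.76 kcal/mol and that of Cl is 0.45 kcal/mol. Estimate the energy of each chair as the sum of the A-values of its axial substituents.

85.4%

C1 and C2 have opposite parity, so for the cis isomer the two substituents are one axial and one equatorial in each chair.
Chair I (ethyl axial, chloro equatorial): E = 1.76 kcal/mol; chair II (ethyl equatorial, chloro axial): E = 0.45 kcal/mol.
ΔG = 1.31 kcal/mol between the two chairs.
K = exp(ΔG/RT) with R = 1.987×10⁻³ kcal mol⁻¹ K⁻¹ and T = 373 K gives K ≈ 5.86.
Fraction in the lower-energy chair = K/(K+1) = 85.4%.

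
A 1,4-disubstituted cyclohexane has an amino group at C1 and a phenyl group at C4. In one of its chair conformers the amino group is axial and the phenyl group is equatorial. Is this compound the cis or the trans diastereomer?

C1 and C4 have opposite parity, so their axial bonds point in opposite directions.
With opposite-parity carbons, two substituents on the same face are one axial and one equatorial; opposite faces give both axial or both equatorial.
Here the groups are axial/equatorial → same face → cis.

cis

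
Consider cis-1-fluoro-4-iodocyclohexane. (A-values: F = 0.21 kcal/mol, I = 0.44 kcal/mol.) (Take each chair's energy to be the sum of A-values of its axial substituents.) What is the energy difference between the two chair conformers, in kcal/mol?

C1 and C4 have opposite parity, so for the cis isomer the two substituents are one axial and one equatorial in each chair.
Chair I (fluoro axial, iodo equatorial): E = 0.21 kcal/mol.
Chair II (fluoro equatorial, iodo axial): E = 0.44 kcal/mol.
ΔE = 0.44 − 0.21 = 0.23 kcal/mol; chair I is more stable.

0.23 kcal/mol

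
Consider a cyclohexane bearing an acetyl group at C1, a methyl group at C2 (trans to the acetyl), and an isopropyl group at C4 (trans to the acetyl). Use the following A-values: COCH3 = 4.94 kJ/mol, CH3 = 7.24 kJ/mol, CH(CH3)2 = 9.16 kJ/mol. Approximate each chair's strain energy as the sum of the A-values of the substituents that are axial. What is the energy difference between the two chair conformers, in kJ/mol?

Chair I (acetyl axial, methyl axial, isopropyl axial): E = 21.34 kJ/mol.
Chair II (acetyl equatorial, methyl equatorial, isopropyl equatorial): E = 0.00 kJ/mol.
ΔE = 21.34 − 0.00 = 21.34 kJ/mol; chair II is more stable.

21.34 kJ/mol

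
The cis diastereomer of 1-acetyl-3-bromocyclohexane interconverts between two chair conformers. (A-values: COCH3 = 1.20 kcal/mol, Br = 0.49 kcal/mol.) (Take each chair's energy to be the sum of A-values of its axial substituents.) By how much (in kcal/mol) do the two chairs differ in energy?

C1 and C3 have the same parity, so for the cis isomer the two substituents are e,e in one chair and a,a in the other.
Chair I (acetyl axial, bromo axial): E = 1.69 kcal/mol.
Chair II (acetyl equatorial, bromo equatorial): E = 0.00 kcal/mol.
ΔE = 1.69 − 0.00 = 1.69 kcal/mol; chair II is more stable.

1.69 kcal/mol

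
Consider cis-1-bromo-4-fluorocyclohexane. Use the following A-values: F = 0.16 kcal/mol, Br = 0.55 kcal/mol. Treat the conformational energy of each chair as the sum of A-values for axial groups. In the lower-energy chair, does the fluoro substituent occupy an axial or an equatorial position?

axial

C1 and C4 have opposite parity, so for the cis isomer the two substituents are one axial and one equatorial in each chair.
Chair I (fluoro axial, bromo equatorial): E = 0.16 kcal/mol.
Chair II (fluoro equatorial, bromo axial): E = 0.55 kcal/mol.
Chair I is the more stable (lower-energy) conformer, and in that chair the fluoro group is axial.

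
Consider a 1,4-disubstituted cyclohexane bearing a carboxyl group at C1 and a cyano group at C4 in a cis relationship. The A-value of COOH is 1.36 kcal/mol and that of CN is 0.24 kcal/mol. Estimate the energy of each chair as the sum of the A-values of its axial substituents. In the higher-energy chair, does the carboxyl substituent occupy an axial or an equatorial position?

C1 and C4 have opposite parity, so for the cis isomer the two substituents are one axial and one equatorial in each chair.
Chair I (carboxyl axial, cyano equatorial): E = 1.36 kcal/mol.
Chair II (carboxyl equatorial, cyano axial): E = 0.24 kcal/mol.
Chair I is the less stable (higher-energy) conformer, and in that chair the carboxyl group is axial.

axial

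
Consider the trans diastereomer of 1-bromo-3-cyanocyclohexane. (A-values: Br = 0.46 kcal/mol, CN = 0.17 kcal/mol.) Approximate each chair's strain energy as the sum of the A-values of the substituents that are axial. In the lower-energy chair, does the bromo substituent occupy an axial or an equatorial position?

equatorial

C1 and C3 have the same parity, so for the trans isomer the two substituents are one axial and one equatorial in each chair.
Chair I (bromo axial, cyano equatorial): E = 0.46 kcal/mol.
Chair II (bromo equatorial, cyano axial): E = 0.17 kcal/mol.
Chair II is the more stable (lower-energy) conformer, and in that chair the bromo group is equatorial.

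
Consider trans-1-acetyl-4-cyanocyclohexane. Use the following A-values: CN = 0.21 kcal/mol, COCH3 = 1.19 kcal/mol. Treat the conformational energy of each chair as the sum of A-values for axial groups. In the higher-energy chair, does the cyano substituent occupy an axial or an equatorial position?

axial

C1 and C4 have opposite parity, so for the trans isomer the two substituents are e,e in one chair and a,a in the other.
Chair I (cyano axial, acetyl axial): E = 1.40 kcal/mol.
Chair II (cyano equatorial, acetyl equatorial): E = 0.00 kcal/mol.
Chair I is the less stable (higher-energy) conformer, and in that chair the cyano group is axial.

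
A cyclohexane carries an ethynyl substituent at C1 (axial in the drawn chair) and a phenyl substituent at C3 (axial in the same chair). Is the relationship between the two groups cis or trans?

cis

C1 and C3 have the same parity, so their axial bonds point in the same direction.
With same-parity carbons, two substituents on the same face are both axial or both equatorial; opposite faces give one of each.
Here the groups are axial/axial → same face → cis.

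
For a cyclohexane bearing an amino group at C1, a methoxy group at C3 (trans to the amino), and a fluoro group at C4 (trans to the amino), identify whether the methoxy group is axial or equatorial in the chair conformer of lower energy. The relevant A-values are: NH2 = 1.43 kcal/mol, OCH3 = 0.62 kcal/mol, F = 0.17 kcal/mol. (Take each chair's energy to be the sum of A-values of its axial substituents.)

axial

Chair I (amino axial, methoxy equatorial, fluoro axial): E = 1.60 kcal/mol.
Chair II (amino equatorial, methoxy axial, fluoro equatorial): E = 0.62 kcal/mol.
Chair II is the more stable (lower-energy) conformer, and in that chair the methoxy group is axial.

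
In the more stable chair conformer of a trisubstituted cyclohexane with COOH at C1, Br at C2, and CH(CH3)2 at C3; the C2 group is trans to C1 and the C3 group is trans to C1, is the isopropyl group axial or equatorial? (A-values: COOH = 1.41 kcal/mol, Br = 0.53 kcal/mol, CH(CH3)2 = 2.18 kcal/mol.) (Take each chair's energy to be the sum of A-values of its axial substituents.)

equatorial

Chair I (carboxyl axial, bromo axial, isopropyl equatorial): E = 1.94 kcal/mol.
Chair II (carboxyl equatorial, bromo equatorial, isopropyl axial): E = 2.18 kcal/mol.
Chair I is the more stable (lower-energy) conformer, and in that chair the isopropyl group is equatorial.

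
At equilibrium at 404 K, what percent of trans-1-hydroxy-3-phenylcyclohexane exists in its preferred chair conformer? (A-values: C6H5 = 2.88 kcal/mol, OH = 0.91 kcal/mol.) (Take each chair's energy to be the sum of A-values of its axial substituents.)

92.1%

C1 and C3 have the same parity, so for the trans isomer the two substituents are one axial and one equatorial in each chair.
Chair I (phenyl axial, hydroxyl equatorial): E = 2.88 kcal/mol; chair II (phenyl equatorial, hydroxyl axial): E = 0.91 kcal/mol.
ΔG = 1.97 kcal/mol between the two chairs.
K = exp(ΔG/RT) with R = 1.987×10⁻³ kcal mol⁻¹ K⁻¹ and T = 404 K gives K ≈ 11.6.
Fraction in the lower-energy chair = K/(K+1) = 92.1%.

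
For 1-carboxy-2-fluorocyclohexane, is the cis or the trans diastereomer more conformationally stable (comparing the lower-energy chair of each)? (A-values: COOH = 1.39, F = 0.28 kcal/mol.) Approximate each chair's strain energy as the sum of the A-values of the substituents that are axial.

trans

At 1,2 positions (parity opposite): cis → (a,e or e,a); trans → (e,e or a,a).
Best chair for cis: E = 0.28 kcal/mol; best chair for trans: E = 0.00 kcal/mol.
The trans isomer is lower by 0.28 kcal/mol.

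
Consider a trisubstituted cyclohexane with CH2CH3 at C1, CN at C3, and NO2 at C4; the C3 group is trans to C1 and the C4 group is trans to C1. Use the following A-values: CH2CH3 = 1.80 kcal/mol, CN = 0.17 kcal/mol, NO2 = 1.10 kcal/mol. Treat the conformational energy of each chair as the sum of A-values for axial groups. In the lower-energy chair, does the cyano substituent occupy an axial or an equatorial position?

axial

Chair I (ethyl axial, cyano equatorial, nitro axial): E = 2.90 kcal/mol.
Chair II (ethyl equatorial, cyano axial, nitro equatorial): E = 0.17 kcal/mol.
Chair II is the more stable (lower-energy) conformer, and in that chair the cyano group is axial.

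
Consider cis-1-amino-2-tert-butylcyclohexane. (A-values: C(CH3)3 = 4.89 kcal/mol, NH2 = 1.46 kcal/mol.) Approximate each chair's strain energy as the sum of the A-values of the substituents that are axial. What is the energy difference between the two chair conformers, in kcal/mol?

C1 and C2 have opposite parity, so for the cis isomer the two substituents are one axial and one equatorial in each chair.
Chair I (tert-butyl axial, amino equatorial): E = 4.89 kcal/mol.
Chair II (tert-butyl equatorial, amino axial): E = 1.46 kcal/mol.
ΔE = 4.89 − 1.46 = 3.43 kcal/mol; chair II is more stable.

3.43 kcal/mol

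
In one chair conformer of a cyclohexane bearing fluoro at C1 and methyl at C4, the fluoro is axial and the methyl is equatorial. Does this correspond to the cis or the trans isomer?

cis

C1 and C4 have opposite parity, so their axial bonds point in opposite directions.
With opposite-parity carbons, two substituents on the same face are one axial and one equatorial; opposite faces give both axial or both equatorial.
Here the groups are axial/equatorial → same face → cis.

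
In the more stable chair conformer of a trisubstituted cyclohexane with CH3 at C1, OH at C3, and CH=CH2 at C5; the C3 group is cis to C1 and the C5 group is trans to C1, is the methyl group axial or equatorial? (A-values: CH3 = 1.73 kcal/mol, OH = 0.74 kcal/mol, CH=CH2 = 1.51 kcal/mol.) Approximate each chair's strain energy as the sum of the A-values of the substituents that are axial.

equatorial

Chair I (methyl axial, hydroxyl axial, vinyl equatorial): E = 2.47 kcal/mol.
Chair II (methyl equatorial, hydroxyl equatorial, vinyl axial): E = 1.51 kcal/mol.
Chair II is the more stable (lower-energy) conformer, and in that chair the methyl group is equatorial.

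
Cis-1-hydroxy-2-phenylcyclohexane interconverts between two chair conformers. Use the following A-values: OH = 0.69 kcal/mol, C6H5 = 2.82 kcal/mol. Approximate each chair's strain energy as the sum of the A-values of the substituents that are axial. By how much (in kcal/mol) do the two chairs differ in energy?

2.13 kcal/mol

C1 and C2 have opposite parity, so for the cis isomer the two substituents are one axial and one equatorial in each chair.
Chair I (hydroxyl axial, phenyl equatorial): E = 0.69 kcal/mol.
Chair II (hydroxyl equatorial, phenyl axial): E = 2.82 kcal/mol.
ΔE = 2.82 − 0.69 = 2.13 kcal/mol; chair I is more stable.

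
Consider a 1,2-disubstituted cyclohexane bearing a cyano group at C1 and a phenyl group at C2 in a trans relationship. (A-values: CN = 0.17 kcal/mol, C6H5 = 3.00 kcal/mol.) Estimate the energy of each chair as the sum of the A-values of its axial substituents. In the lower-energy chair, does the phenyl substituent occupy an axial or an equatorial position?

C1 and C2 have opposite parity, so for the trans isomer the two substituents are e,e in one chair and a,a in the other.
Chair I (cyano axial, phenyl axial): E = 3.17 kcal/mol.
Chair II (cyano equatorial, phenyl equatorial): E = 0.00 kcal/mol.
Chair II is the more stable (lower-energy) conformer, and in that chair the phenyl group is equatorial.

equatorial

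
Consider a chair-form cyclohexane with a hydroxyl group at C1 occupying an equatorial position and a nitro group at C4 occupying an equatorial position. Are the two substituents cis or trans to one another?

C1 and C4 have opposite parity, so their axial bonds point in opposite directions.
With opposite-parity carbons, two substituents on the same face are one axial and one equatorial; opposite faces give both axial or both equatorial.
Here the groups are equatorial/equatorial → opposite face → trans.

trans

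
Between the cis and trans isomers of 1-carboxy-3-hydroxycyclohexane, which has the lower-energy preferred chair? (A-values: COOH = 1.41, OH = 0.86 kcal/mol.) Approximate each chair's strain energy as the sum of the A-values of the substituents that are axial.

At 1,3 positions (parity same): cis → (e,e or a,a); trans → (a,e or e,a).
Best chair for cis: E = 0.00 kcal/mol; best chair for trans: E = 0.86 kcal/mol.
The cis isomer is lower by 0.86 kcal/mol.

cis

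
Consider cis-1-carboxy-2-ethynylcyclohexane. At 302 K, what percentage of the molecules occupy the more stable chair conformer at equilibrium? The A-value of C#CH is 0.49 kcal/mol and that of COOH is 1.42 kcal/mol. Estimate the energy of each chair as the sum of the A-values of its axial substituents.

82.5%

C1 and C2 have opposite parity, so for the cis isomer the two substituents are one axial and one equatorial in each chair.
Chair I (ethynyl axial, carboxyl equatorial): E = 0.49 kcal/mol; chair II (ethynyl equatorial, carboxyl axial): E = 1.42 kcal/mol.
ΔG = 0.93 kcal/mol between the two chairs.
K = exp(ΔG/RT) with R = 1.987×10⁻³ kcal mol⁻¹ K⁻¹ and T = 302 K gives K ≈ 4.71.
Fraction in the lower-energy chair = K/(K+1) = 82.5%.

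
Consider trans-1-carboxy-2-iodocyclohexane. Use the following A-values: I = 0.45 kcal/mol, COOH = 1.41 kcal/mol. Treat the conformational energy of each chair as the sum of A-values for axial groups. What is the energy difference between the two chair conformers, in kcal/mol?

C1 and C2 have opposite parity, so for the trans isomer the two substituents are e,e in one chair and a,a in the other.
Chair I (iodo axial, carboxyl axial): E = 1.86 kcal/mol.
Chair II (iodo equatorial, carboxyl equatorial): E = 0.00 kcal/mol.
ΔE = 1.86 − 0.00 = 1.86 kcal/mol; chair II is more stable.

1.86 kcal/mol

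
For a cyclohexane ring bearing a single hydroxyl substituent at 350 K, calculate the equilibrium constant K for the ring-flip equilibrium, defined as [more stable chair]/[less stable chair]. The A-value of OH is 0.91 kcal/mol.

One chair has the hydroxyl group axial (E = 0.91 kcal/mol) and the other has it equatorial (E = 0).
ΔG = 0.91 kcal/mol between the two chairs.
K = exp(ΔG/RT) with R = 1.987×10⁻³ kcal mol⁻¹ K⁻¹ and T = 350 K gives K ≈ 3.7.

K ≈ 3.70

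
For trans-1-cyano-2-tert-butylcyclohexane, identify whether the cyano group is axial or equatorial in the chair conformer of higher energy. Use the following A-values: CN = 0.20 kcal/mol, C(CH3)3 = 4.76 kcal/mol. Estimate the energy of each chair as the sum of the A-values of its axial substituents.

C1 and C2 have opposite parity, so for the trans isomer the two substituents are e,e in one chair and a,a in the other.
Chair I (cyano axial, tert-butyl axial): E = 4.96 kcal/mol.
Chair II (cyano equatorial, tert-butyl equatorial): E = 0.00 kcal/mol.
Chair I is the less stable (higher-energy) conformer, and in that chair the cyano group is axial.

axial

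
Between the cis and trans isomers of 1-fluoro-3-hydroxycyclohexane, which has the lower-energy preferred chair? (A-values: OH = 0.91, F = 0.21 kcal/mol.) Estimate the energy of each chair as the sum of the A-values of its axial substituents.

cis

At 1,3 positions (parity same): cis → (e,e or a,a); trans → (a,e or e,a).
Best chair for cis: E = 0.00 kcal/mol; best chair for trans: E = 0.21 kcal/mol.
The cis isomer is lower by 0.21 kcal/mol.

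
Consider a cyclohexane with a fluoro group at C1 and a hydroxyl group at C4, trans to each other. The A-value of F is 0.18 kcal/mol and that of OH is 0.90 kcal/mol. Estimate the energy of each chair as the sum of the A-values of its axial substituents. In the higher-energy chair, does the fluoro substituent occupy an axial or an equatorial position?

axial

C1 and C4 have opposite parity, so for the trans isomer the two substituents are e,e in one chair and a,a in the other.
Chair I (fluoro axial, hydroxyl axial): E = 1.08 kcal/mol.
Chair II (fluoro equatorial, hydroxyl equatorial): E = 0.00 kcal/mol.
Chair I is the less stable (higher-energy) conformer, and in that chair the fluoro group is axial.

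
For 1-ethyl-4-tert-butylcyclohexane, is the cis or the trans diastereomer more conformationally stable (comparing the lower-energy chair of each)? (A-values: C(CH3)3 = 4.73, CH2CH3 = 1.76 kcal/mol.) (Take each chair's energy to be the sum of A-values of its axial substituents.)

trans

At 1,4 positions (parity opposite): cis → (a,e or e,a); trans → (e,e or a,a).
Best chair for cis: E = 1.76 kcal/mol; best chair for trans: E = 0.00 kcal/mol.
The trans isomer is lower by 1.76 kcal/mol.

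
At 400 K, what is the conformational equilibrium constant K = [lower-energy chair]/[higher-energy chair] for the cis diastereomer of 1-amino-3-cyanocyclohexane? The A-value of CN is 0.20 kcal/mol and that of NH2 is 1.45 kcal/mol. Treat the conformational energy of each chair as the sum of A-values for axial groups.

K ≈ 7.97

C1 and C3 have the same parity, so for the cis isomer the two substituents are e,e in one chair and a,a in the other.
Chair I (cyano axial, amino axial): E = 1.65 kcal/mol; chair II (cyano equatorial, amino equatorial): E = 0.00 kcal/mol.
ΔG = 1.65 kcal/mol between the two chairs.
K = exp(ΔG/RT) with R = 1.987×10⁻³ kcal mol⁻¹ K⁻¹ and T = 400 K gives K ≈ 7.97.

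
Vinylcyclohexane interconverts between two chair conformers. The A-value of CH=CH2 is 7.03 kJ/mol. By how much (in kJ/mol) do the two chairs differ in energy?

7.03 kJ/mol

A monosubstituted cyclohexane has one chair with the vinyl group axial (E = A = 7.03 kJ/mol) and one with it equatorial (E = 0).
ΔE = 7.03 − 0 = 7.03 kJ/mol.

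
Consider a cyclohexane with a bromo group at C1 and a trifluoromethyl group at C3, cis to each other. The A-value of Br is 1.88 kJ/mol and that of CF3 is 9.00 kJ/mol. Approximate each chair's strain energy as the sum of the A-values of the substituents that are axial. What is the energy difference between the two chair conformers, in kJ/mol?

10.88 kJ/mol

C1 and C3 have the same parity, so for the cis isomer the two substituents are e,e in one chair and a,a in the other.
Chair I (bromo axial, trifluoromethyl axial): E = 10.88 kJ/mol.
Chair II (bromo equatorial, trifluoromethyl equatorial): E = 0.00 kJ/mol.
ΔE = 10.88 − 0.00 = 10.88 kJ/mol; chair II is more stable.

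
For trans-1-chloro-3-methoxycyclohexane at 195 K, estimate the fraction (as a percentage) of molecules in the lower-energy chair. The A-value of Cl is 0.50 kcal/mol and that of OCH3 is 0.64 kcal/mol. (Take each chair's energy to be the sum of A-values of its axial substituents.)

C1 and C3 have the same parity, so for the trans isomer the two substituents are one axial and one equatorial in each chair.
Chair I (chloro axial, methoxy equatorial): E = 0.50 kcal/mol; chair II (chloro equatorial, methoxy axial): E = 0.64 kcal/mol.
ΔG = 0.14 kcal/mol between the two chairs.
K = exp(ΔG/RT) with R = 1.987×10⁻³ kcal mol⁻¹ K⁻¹ and T = 195 K gives K ≈ 1.44.
Fraction in the lower-energy chair = K/(K+1) = 58.9%.

58.9%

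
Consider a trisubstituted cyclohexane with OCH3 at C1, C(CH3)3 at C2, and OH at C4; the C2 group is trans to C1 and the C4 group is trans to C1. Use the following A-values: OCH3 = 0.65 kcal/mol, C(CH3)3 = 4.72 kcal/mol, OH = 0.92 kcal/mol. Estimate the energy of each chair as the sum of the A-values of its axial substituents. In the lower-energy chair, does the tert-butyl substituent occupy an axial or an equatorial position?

Chair I (methoxy axial, tert-butyl axial, hydroxyl axial): E = 6.29 kcal/mol.
Chair II (methoxy equatorial, tert-butyl equatorial, hydroxyl equatorial): E = 0.00 kcal/mol.
Chair II is the more stable (lower-energy) conformer, and in that chair the tert-butyl group is equatorial.

equatorial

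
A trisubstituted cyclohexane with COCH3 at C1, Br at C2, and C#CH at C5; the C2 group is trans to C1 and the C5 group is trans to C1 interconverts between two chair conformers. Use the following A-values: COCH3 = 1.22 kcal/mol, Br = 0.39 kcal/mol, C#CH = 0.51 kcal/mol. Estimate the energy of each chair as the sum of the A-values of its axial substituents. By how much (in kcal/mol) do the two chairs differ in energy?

1.10 kcal/mol

Chair I (acetyl axial, bromo axial, ethynyl equatorial): E = 1.61 kcal/mol.
Chair II (acetyl equatorial, bromo equatorial, ethynyl axial): E = 0.51 kcal/mol.
ΔE = 1.61 − 0.51 = 1.10 kcal/mol; chair II is more stable.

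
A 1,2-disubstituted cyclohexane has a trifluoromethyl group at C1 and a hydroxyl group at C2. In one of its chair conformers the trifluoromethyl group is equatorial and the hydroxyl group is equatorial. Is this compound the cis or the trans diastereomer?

C1 and C2 have opposite parity, so their axial bonds point in opposite directions.
With opposite-parity carbons, two substituents on the same face are one axial and one equatorial; opposite faces give both axial or both equatorial.
Here the groups are equatorial/equatorial → opposite face → trans.

trans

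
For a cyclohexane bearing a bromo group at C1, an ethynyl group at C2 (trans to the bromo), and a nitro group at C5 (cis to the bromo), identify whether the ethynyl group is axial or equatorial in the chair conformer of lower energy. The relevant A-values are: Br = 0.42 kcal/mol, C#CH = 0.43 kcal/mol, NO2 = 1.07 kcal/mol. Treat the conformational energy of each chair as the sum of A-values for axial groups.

equatorial

Chair I (bromo axial, ethynyl axial, nitro axial): E = 1.92 kcal/mol.
Chair II (bromo equatorial, ethynyl equatorial, nitro equatorial): E = 0.00 kcal/mol.
Chair II is the more stable (lower-energy) conformer, and in that chair the ethynyl group is equatorial.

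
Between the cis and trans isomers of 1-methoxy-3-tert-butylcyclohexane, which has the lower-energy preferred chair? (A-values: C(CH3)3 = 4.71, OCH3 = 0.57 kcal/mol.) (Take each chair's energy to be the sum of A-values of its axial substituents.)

cis

At 1,3 positions (parity same): cis → (e,e or a,a); trans → (a,e or e,a).
Best chair for cis: E = 0.00 kcal/mol; best chair for trans: E = 0.57 kcal/mol.
The cis isomer is lower by 0.57 kcal/mol.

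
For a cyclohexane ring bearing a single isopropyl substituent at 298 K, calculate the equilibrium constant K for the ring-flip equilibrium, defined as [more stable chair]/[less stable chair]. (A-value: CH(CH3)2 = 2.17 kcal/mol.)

K ≈ 39.0

One chair has the isopropyl group axial (E = 2.17 kcal/mol) and the other has it equatorial (E = 0).
ΔG = 2.17 kcal/mol between the two chairs.
K = exp(ΔG/RT) with R = 1.987×10⁻³ kcal mol⁻¹ K⁻¹ and T = 298 K gives K ≈ 39.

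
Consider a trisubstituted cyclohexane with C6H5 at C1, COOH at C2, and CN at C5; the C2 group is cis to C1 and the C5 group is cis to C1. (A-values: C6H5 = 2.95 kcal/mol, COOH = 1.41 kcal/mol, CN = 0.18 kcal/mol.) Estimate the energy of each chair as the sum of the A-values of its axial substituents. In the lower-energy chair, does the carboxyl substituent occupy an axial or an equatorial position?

axial

Chair I (phenyl axial, carboxyl equatorial, cyano axial): E = 3.13 kcal/mol.
Chair II (phenyl equatorial, carboxyl axial, cyano equatorial): E = 1.41 kcal/mol.
Chair II is the more stable (lower-energy) conformer, and in that chair the carboxyl group is axial.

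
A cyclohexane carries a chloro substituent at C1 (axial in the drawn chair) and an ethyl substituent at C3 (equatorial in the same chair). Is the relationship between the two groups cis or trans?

C1 and C3 have the same parity, so their axial bonds point in the same direction.
With same-parity carbons, two substituents on the same face are both axial or both equatorial; opposite faces give one of each.
Here the groups are axial/equatorial → opposite face → trans.

trans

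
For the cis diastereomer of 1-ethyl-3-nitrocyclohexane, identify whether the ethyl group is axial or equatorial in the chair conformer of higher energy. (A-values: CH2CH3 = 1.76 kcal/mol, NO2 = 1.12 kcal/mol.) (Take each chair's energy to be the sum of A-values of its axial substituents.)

C1 and C3 have the same parity, so for the cis isomer the two substituents are e,e in one chair and a,a in the other.
Chair I (ethyl axial, nitro axial): E = 2.88 kcal/mol.
Chair II (ethyl equatorial, nitro equatorial): E = 0.00 kcal/mol.
Chair I is the less stable (higher-energy) conformer, and in that chair the ethyl group is axial.

axial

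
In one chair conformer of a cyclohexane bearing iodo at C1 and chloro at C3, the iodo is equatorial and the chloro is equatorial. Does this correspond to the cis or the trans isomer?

C1 and C3 have the same parity, so their axial bonds point in the same direction.
With same-parity carbons, two substituents on the same face are both axial or both equatorial; opposite faces give one of each.
Here the groups are equatorial/equatorial → same face → cis.

cis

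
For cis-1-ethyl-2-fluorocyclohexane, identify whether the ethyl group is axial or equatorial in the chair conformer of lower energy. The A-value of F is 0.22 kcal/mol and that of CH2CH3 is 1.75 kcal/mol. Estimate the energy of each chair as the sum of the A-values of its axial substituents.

equatorial

C1 and C2 have opposite parity, so for the cis isomer the two substituents are one axial and one equatorial in each chair.
Chair I (fluoro axial, ethyl equatorial): E = 0.22 kcal/mol.
Chair II (fluoro equatorial, ethyl axial): E = 1.75 kcal/mol.
Chair I is the more stable (lower-energy) conformer, and in that chair the ethyl group is equatorial.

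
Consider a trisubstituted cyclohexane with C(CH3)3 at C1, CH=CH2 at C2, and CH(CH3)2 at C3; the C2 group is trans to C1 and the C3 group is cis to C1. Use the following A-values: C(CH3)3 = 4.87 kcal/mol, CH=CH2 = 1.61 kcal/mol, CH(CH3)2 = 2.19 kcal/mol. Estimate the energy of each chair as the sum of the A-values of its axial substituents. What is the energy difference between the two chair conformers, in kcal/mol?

Chair I (tert-butyl axial, vinyl axial, isopropyl axial): E = 8.67 kcal/mol.
Chair II (tert-butyl equatorial, vinyl equatorial, isopropyl equatorial): E = 0.00 kcal/mol.
ΔE = 8.67 − 0.00 = 8.67 kcal/mol; chair II is more stable.

8.67 kcal/mol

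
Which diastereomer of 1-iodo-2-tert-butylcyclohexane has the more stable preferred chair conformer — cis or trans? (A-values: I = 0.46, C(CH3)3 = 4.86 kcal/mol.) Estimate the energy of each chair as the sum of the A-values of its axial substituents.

At 1,2 positions (parity opposite): cis → (a,e or e,a); trans → (e,e or a,a).
Best chair for cis: E = 0.46 kcal/mol; best chair for trans: E = 0.00 kcal/mol.
The trans isomer is lower by 0.46 kcal/mol.

trans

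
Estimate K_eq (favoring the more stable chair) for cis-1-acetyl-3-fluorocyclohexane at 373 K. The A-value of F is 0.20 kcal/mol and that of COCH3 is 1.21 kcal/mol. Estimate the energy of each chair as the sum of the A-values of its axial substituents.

C1 and C3 have the same parity, so for the cis isomer the two substituents are e,e in one chair and a,a in the other.
Chair I (fluoro axial, acetyl axial): E = 1.41 kcal/mol; chair II (fluoro equatorial, acetyl equatorial): E = 0.00 kcal/mol.
ΔG = 1.41 kcal/mol between the two chairs.
K = exp(ΔG/RT) with R = 1.987×10⁻³ kcal mol⁻¹ K⁻¹ and T = 373 K gives K ≈ 6.7.

K ≈ 6.70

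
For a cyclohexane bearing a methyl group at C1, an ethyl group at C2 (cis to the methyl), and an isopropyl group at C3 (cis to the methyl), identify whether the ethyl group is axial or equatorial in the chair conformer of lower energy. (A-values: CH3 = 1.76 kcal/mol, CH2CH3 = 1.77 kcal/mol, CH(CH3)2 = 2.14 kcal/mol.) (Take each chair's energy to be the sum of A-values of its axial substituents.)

axial

Chair I (methyl axial, ethyl equatorial, isopropyl axial): E = 3.90 kcal/mol.
Chair II (methyl equatorial, ethyl axial, isopropyl equatorial): E = 1.77 kcal/mol.
Chair II is the more stable (lower-energy) conformer, and in that chair the ethyl group is axial.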